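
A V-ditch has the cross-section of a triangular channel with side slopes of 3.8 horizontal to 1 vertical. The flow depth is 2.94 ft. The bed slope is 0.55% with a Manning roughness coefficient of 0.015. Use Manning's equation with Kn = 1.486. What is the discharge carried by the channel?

For a triangular section with side slope z = 3.8: A = zy² = 3.8×2.94² = 32.85 ft²; P = 2y√(1+z²) = 2×2.94×3.929 = 23.1 ft.
Hydraulic radius R = A/P = 32.85/23.1 = 1.422 ft.
Manning's equation: Q = (1.486/n) A R^(2/3) S^(1/2) = (1.486/0.015) × 32.85 × 1.422^(2/3) × 0.0055^(1/2) = 305 ft³/s.

Q = 305 ft³/s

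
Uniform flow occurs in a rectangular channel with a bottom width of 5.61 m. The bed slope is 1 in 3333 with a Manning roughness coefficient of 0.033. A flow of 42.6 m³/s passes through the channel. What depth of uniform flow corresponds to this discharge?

Manning's equation rearranged: A R^(2/3) = nQ / (1·√S) = 0.033 × 42.6 / (√0.0003) = 81.16.
At y = 11.2 m: A R^(2/3) = 107.7 — over.
At y = 7.6 m: A R^(2/3) = 68.78 — short.
At y = 8.75 m: A R^(2/3) = 81.11 — close enough.

y_n = 8.75 m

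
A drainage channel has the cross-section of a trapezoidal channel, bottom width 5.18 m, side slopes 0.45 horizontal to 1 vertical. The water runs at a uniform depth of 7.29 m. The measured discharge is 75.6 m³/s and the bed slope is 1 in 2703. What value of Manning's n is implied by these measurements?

With bottom width b = 5.18 m and side slope z = 0.45: A = (b + zy)y = (5.18 + 0.45×7.29)×7.29 = 61.68 m²; P = b + 2y√(1+z²) = 5.18 + 2×7.29×1.097 = 21.17 m.
Hydraulic radius R = A/P = 61.68/21.17 = 2.914 m.
Rearranging Manning's equation: n = (1/Q) A R^(2/3) S^(1/2) = (1/75.6) × 61.68 × 2.914^(2/3) × √0.00037 = 0.032.

n = 0.032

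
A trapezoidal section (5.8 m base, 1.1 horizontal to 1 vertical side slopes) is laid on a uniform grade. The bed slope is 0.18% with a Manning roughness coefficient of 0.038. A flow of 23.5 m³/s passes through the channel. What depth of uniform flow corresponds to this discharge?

Manning's equation rearranged: A R^(2/3) = nQ / (1·√S) = 0.038 × 23.5 / (√0.0018) = 21.05.
Try y = 2.26 m: A R^(2/3) = 24.49 — high.
Try y = 1.81 m: A R^(2/3) = 16.46 — low.
Try y = 2.08 m: A R^(2/3) = 21.09 — matches.

y_n = 2.08 m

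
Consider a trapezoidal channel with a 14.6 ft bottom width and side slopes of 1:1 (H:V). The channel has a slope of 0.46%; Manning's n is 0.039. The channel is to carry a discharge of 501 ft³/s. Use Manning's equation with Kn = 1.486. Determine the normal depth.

Manning's equation rearranged: A R^(2/3) = nQ / (1.486·√S) = 0.039 × 501 / (1.486 × √0.0046) = 193.9.
Trying y = 5.43 ft: A R^(2/3) = 256.9 — over.
Trying y = 4.08 ft: A R^(2/3) = 155.5 — short.
Trying y = 4.63 ft: A R^(2/3) = 193.9 — close enough.

y_n = 4.63 ft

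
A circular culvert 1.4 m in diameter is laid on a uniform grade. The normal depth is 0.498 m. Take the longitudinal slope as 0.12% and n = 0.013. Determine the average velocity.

For a circular section of diameter D = 1.4 m at depth y = 0.498 m, the central angle is θ = 2 arccos(1 − 2y/D) = 2.556 rad. Then A = (D²/8)(θ − sin θ) = 0.4909 m² and P = Dθ/2 = 1.789 m.
Hydraulic radius R = A/P = 0.4909/1.789 = 0.2743 m.
From Manning's equation, V = (1/n) R^(2/3) S^(1/2) = (1/0.013) × 0.2743^(2/3) × 0.0012^(1/2) = 1.13 m/s.

V = 1.13 m/s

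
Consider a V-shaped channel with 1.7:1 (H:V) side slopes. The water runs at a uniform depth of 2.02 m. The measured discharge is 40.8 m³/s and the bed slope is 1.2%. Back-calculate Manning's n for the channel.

n = 0.017

For a triangular section with side slope z = 1.7: A = zy² = 1.7×2.02² = 6.937 m²; P = 2y√(1+z²) = 2×2.02×1.972 = 7.968 m.
Hydraulic radius R = A/P = 6.937/7.968 = 0.8706 m.
Rearranging Manning's equation: n = (1/Q) A R^(2/3) S^(1/2) = (1/40.8) × 6.937 × 0.8706^(2/3) × √0.012 = 0.017.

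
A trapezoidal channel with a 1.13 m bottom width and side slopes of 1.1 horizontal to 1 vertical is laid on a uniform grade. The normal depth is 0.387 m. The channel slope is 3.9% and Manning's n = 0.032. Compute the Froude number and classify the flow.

With bottom width b = 1.13 m and side slope z = 1.1: A = (b + zy)y = (1.13 + 1.1×0.387)×0.387 = 0.6021 m²; P = b + 2y√(1+z²) = 1.13 + 2×0.387×1.487 = 2.281 m.
Hydraulic radius R = A/P = 0.6021/2.281 = 0.264 m.
V = (1/n) R^(2/3) √S = (1/0.032) × 0.264^(2/3) × √0.039 = 2.54 m/s. Hydraulic depth D_h = A/T = 0.6021/1.981 = 0.3039 m.
Froude number Fr = V/√(g·D_h) = 2.54/√(9.81×0.3039) = 1.47, which is greater than 1, so the flow is supercritical.

supercritical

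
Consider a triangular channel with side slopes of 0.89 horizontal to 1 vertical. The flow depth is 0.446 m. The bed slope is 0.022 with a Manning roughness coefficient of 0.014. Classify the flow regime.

supercritical

For a triangular section with side slope z = 0.89: A = zy² = 0.89×0.446² = 0.177 m²; P = 2y√(1+z²) = 2×0.446×1.339 = 1.194 m.
Hydraulic radius R = A/P = 0.177/1.194 = 0.1483 m.
V = (1/n) R^(2/3) √S = (1/0.014) × 0.1483^(2/3) × √0.022 = 2.968 m/s. Hydraulic depth D_h = A/T = 0.177/0.7939 = 0.223 m.
Froude number Fr = V/√(g·D_h) = 2.968/√(9.81×0.223) = 2.01, which is greater than 1, so the flow is supercritical.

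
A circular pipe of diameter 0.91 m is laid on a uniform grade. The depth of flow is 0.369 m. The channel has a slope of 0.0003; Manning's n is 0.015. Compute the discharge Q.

For a circular section of diameter D = 0.91 m at depth y = 0.369 m, the central angle is θ = 2 arccos(1 − 2y/D) = 2.761 rad. Then A = (D²/8)(θ − sin θ) = 0.2474 m² and P = Dθ/2 = 1.256 m.
Hydraulic radius R = A/P = 0.2474/1.256 = 0.1969 m.
Manning's equation: Q = (1/n) A R^(2/3) S^(1/2) = (1/0.015) × 0.2474 × 0.1969^(2/3) × 0.0003^(1/2) = 0.0967 m³/s.

Q = 0.0967 m³/s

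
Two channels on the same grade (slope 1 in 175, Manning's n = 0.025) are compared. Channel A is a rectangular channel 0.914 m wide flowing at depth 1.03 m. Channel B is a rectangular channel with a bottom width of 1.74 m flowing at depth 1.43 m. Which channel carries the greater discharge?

channel B

Channel A: Flow area A = b·y = 0.914 × 1.03 = 0.9414 m². Wetted perimeter P = b + 2y = 0.914 + 2×1.03 = 2.974 m. Hydraulic radius R = A/P = 0.9414/2.974 = 0.3166 m. Q_A = (1/0.025)·0.9414·0.3166^(2/3)·√0.005714 = 1.322 m³/s.
Channel B: Flow area A = b·y = 1.74 × 1.43 = 2.488 m². Wetted perimeter P = b + 2y = 1.74 + 2×1.43 = 4.6 m. Hydraulic radius R = A/P = 2.488/4.6 = 0.5409 m. Q_B = (1/0.025)·2.488·0.5409^(2/3)·√0.005714 = 4.995 m³/s.
Q_A = 1.322 m³/s vs Q_B = 4.995 m³/s, so channel B carries more.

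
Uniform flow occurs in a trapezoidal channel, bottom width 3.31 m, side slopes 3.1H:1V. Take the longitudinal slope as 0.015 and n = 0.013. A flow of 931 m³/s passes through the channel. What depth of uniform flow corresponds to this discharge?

y_n = 3.91 m

Manning's equation rearranged: A R^(2/3) = nQ / (1·√S) = 0.013 × 931 / (√0.015) = 98.82.
At y = 3.08 m: A R^(2/3) = 56.28 — short.
At y = 4.69 m: A R^(2/3) = 153 — over.
At y = 3.91 m: A R^(2/3) = 98.83 — matches.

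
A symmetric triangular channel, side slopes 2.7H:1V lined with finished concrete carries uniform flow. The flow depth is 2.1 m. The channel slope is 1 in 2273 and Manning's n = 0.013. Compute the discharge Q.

Q = 19 m³/s

For a triangular section with side slope z = 2.7: A = zy² = 2.7×2.1² = 11.91 m²; P = 2y√(1+z²) = 2×2.1×2.879 = 12.09 m.
Hydraulic radius R = A/P = 11.91/12.09 = 0.9846 m.
Manning's equation: Q = (1/n) A R^(2/3) S^(1/2) = (1/0.013) × 11.91 × 0.9846^(2/3) × 0.0004399^(1/2) = 19 m³/s.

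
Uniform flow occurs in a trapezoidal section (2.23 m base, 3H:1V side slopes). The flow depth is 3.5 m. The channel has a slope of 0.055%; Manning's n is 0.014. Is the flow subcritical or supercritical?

With bottom width b = 2.23 m and side slope z = 3: A = (b + zy)y = (2.23 + 3×3.5)×3.5 = 44.55 m²; P = b + 2y√(1+z²) = 2.23 + 2×3.5×3.162 = 24.37 m.
Hydraulic radius R = A/P = 44.55/24.37 = 1.829 m.
V = (1/n) R^(2/3) √S = (1/0.014) × 1.829^(2/3) × √0.00055 = 2.505 m/s. Hydraulic depth D_h = A/T = 44.55/23.23 = 1.918 m.
Froude number Fr = V/√(g·D_h) = 2.505/√(9.81×1.918) = 0.577, which is less than 1, so the flow is subcritical.

subcritical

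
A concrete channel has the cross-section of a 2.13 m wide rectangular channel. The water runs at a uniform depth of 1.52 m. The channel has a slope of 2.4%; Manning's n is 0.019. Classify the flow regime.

supercritical

Flow area A = b·y = 2.13 × 1.52 = 3.238 m². Wetted perimeter P = b + 2y = 2.13 + 2×1.52 = 5.17 m.
Hydraulic radius R = A/P = 3.238/5.17 = 0.6262 m.
V = (1/n) R^(2/3) √S = (1/0.019) × 0.6262^(2/3) × √0.024 = 5.968 m/s. Hydraulic depth D_h = A/T = 3.238/2.13 = 1.52 m.
Froude number Fr = V/√(g·D_h) = 5.968/√(9.81×1.52) = 1.55, which is greater than 1, so the flow is supercritical.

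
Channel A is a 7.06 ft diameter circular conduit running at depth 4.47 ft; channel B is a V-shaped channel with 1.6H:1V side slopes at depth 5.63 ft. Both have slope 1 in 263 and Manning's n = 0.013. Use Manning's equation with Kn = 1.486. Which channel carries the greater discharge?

Channel A: For a circular section of diameter D = 7.06 ft at depth y = 4.47 ft, the central angle is θ = 2 arccos(1 − 2y/D) = 3.681 rad. Then A = (D²/8)(θ − sin θ) = 26.13 ft² and P = Dθ/2 = 12.99 ft. Hydraulic radius R = A/P = 26.13/12.99 = 2.011 ft. Q_A = (1.486/0.013)·26.13·2.011^(2/3)·√0.003802 = 293.5 ft³/s.
Channel B: For a triangular section with side slope z = 1.6: A = zy² = 1.6×5.63² = 50.72 ft²; P = 2y√(1+z²) = 2×5.63×1.887 = 21.25 ft. Hydraulic radius R = A/P = 50.72/21.25 = 2.387 ft. Q_B = (1.486/0.013)·50.72·2.387^(2/3)·√0.003802 = 638.5 ft³/s.
Q_A = 293.5 ft³/s vs Q_B = 638.5 ft³/s, so channel B carries more.

channel B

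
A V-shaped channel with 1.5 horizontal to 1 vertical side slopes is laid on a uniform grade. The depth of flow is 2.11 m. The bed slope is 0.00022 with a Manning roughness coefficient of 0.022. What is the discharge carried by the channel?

For a triangular section with side slope z = 1.5: A = zy² = 1.5×2.11² = 6.678 m²; P = 2y√(1+z²) = 2×2.11×1.803 = 7.608 m.
Hydraulic radius R = A/P = 6.678/7.608 = 0.8778 m.
Manning's equation: Q = (1/n) A R^(2/3) S^(1/2) = (1/0.022) × 6.678 × 0.8778^(2/3) × 0.00022^(1/2) = 4.13 m³/s.

Q = 4.13 m³/s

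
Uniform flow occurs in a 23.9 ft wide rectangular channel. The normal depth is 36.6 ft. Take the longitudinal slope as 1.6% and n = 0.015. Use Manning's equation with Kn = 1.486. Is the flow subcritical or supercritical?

Flow area A = b·y = 23.9 × 36.6 = 874.7 ft². Wetted perimeter P = b + 2y = 23.9 + 2×36.6 = 97.1 ft.
Hydraulic radius R = A/P = 874.7/97.1 = 9.009 ft.
V = (1.486/n) R^(2/3) √S = (1.486/0.015) × 9.009^(2/3) × √0.016 = 54.25 ft/s. Hydraulic depth D_h = A/T = 874.7/23.9 = 36.6 ft.
Froude number Fr = V/√(g·D_h) = 54.25/√(32.2×36.6) = 1.58, which is greater than 1, so the flow is supercritical.

supercritical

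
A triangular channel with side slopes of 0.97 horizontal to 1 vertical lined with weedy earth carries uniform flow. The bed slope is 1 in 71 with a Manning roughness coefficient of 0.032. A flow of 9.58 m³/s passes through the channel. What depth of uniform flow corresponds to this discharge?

Manning's equation rearranged: A R^(2/3) = nQ / (1·√S) = 0.032 × 9.58 / (√0.01408) = 2.583.
At y = 1.47 m: A R^(2/3) = 1.341 — too small.
At y = 2.35 m: A R^(2/3) = 4.686 — too large.
At y = 1.88 m: A R^(2/3) = 2.584 — matches.

y_n = 1.88 m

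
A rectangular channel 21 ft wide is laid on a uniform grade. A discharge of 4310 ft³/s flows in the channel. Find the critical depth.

For a rectangular channel, critical depth y_c = (q²/g)^(1/3) where q = Q/b = 4310/21 = 205.2 ft²/s.
So y_c = (205.2²/32.2)^(1/3) = 10.9 ft.

y_c = 10.9 ft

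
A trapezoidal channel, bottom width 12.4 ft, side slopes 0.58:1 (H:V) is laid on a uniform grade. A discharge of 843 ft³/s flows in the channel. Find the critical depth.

y_c = 4.84 ft

At critical depth, Q² T / (g A³) = 1, i.e. A³/T = Q²/g = 843²/32.2 = 22070.
At y = 5.64 ft: A³/T = 36450 — too large.
At y = 3.42 ft: A³/T = 7273 — too small.
At y = 4.84 ft: A³/T = 22130 — close enough.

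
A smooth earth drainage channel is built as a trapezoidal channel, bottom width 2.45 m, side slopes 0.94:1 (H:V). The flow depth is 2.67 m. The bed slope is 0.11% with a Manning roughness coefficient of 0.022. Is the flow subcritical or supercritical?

With bottom width b = 2.45 m and side slope z = 0.94: A = (b + zy)y = (2.45 + 0.94×2.67)×2.67 = 13.24 m²; P = b + 2y√(1+z²) = 2.45 + 2×2.67×1.372 = 9.779 m.
Hydraulic radius R = A/P = 13.24/9.779 = 1.354 m.
V = (1/n) R^(2/3) √S = (1/0.022) × 1.354^(2/3) × √0.0011 = 1.845 m/s. Hydraulic depth D_h = A/T = 13.24/7.47 = 1.773 m.
Froude number Fr = V/√(g·D_h) = 1.845/√(9.81×1.773) = 0.442, which is less than 1, so the flow is subcritical.

subcritical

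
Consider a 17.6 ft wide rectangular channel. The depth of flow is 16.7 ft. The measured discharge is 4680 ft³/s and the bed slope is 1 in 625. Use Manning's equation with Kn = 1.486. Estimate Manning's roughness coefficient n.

n = 0.012

Flow area A = b·y = 17.6 × 16.7 = 293.9 ft². Wetted perimeter P = b + 2y = 17.6 + 2×16.7 = 51 ft.
Hydraulic radius R = A/P = 293.9/51 = 5.763 ft.
Rearranging Manning's equation: n = (1.486/Q) A R^(2/3) S^(1/2) = (1.486/4680) × 293.9 × 5.763^(2/3) × √0.0016 = 0.012.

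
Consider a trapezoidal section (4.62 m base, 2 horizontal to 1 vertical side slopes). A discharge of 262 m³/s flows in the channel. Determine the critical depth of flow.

y_c = 4.11 m

At critical depth, Q² T / (g A³) = 1, i.e. A³/T = Q²/g = 262²/9.81 = 6997.
At y = 4.92 m: A³/T = 14820 — high.
At y = 3.01 m: A³/T = 1972 — low.
At y = 4.11 m: A³/T = 6979 — close enough.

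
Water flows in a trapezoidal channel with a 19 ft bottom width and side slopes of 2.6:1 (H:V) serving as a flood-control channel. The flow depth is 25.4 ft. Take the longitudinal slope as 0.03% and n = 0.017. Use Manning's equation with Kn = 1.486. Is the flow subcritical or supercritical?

subcritical

With bottom width b = 19 ft and side slope z = 2.6: A = (b + zy)y = (19 + 2.6×25.4)×25.4 = 2160 ft²; P = b + 2y√(1+z²) = 19 + 2×25.4×2.786 = 160.5 ft.
Hydraulic radius R = A/P = 2160/160.5 = 13.46 ft.
V = (1.486/n) R^(2/3) √S = (1.486/0.017) × 13.46^(2/3) × √0.0003 = 8.566 ft/s. Hydraulic depth D_h = A/T = 2160/151.1 = 14.3 ft.
Froude number Fr = V/√(g·D_h) = 8.566/√(32.2×14.3) = 0.399, which is less than 1, so the flow is subcritical.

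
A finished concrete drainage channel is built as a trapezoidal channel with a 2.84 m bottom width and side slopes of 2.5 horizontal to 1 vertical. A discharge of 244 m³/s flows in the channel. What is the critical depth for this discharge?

y_c = 4.02 m

At critical depth, Q² T / (g A³) = 1, i.e. A³/T = Q²/g = 244²/9.81 = 6069.
Try y = 2.8 m: A³/T = 1242 — too small.
Try y = 4.02 m: A³/T = 6065 — close enough.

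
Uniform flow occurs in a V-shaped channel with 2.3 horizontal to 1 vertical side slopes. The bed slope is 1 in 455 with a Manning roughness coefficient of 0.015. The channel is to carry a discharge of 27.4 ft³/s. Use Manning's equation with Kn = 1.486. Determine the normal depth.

Manning's equation rearranged: A R^(2/3) = nQ / (1.486·√S) = 0.015 × 27.4 / (1.486 × √0.002198) = 5.9.
Try y = 2.04 ft: A R^(2/3) = 9.155 — over.
Try y = 1.54 ft: A R^(2/3) = 4.325 — short.
Try y = 1.73 ft: A R^(2/3) = 5.899 — matches.

y_n = 1.73 ft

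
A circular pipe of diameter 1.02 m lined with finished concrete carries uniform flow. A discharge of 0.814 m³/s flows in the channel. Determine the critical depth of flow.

At critical depth, Q² T / (g A³) = 1, i.e. A³/T = Q²/g = 0.814²/9.81 = 0.06754.
Try y = 0.638 m: A³/T = 0.1575 — too large.
Try y = 0.458 m: A³/T = 0.04432 — too small.
Try y = 0.511 m: A³/T = 0.06736 — close enough.

y_c = 0.511 m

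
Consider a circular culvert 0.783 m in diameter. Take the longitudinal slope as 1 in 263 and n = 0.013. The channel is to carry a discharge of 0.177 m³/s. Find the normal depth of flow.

Manning's equation rearranged: A R^(2/3) = nQ / (1·√S) = 0.013 × 0.177 / (√0.003802) = 0.03732.
Try y = 0.312 m: A R^(2/3) = 0.05432 — high.
Try y = 0.218 m: A R^(2/3) = 0.02749 — low.
Try y = 0.255 m: A R^(2/3) = 0.03723 — matches.

y_n = 0.255 m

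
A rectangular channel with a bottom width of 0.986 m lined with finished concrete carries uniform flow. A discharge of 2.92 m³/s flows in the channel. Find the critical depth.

For a rectangular channel, critical depth y_c = (q²/g)^(1/3) where q = Q/b = 2.92/0.986 = 2.961 m²/s.
So y_c = (2.961²/9.81)^(1/3) = 0.963 m.

y_c = 0.963 m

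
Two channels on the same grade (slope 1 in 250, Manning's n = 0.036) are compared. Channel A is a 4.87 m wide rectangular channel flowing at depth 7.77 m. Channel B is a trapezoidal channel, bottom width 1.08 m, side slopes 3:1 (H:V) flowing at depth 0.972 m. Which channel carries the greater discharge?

channel A

Channel A: Flow area A = b·y = 4.87 × 7.77 = 37.84 m². Wetted perimeter P = b + 2y = 4.87 + 2×7.77 = 20.41 m. Hydraulic radius R = A/P = 37.84/20.41 = 1.854 m. Q_A = (1/0.036)·37.84·1.854^(2/3)·√0.004 = 100.3 m³/s.
Channel B: With bottom width b = 1.08 m and side slope z = 3: A = (b + zy)y = (1.08 + 3×0.972)×0.972 = 3.884 m²; P = b + 2y√(1+z²) = 1.08 + 2×0.972×3.162 = 7.227 m. Hydraulic radius R = A/P = 3.884/7.227 = 0.5374 m. Q_B = (1/0.036)·3.884·0.5374^(2/3)·√0.004 = 4.51 m³/s.
Q_A = 100.3 m³/s vs Q_B = 4.51 m³/s, so channel A carries more.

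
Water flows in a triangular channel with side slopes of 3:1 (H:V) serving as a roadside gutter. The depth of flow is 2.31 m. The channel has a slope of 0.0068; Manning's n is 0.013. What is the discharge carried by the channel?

For a triangular section with side slope z = 3: A = zy² = 3×2.31² = 16.01 m²; P = 2y√(1+z²) = 2×2.31×3.162 = 14.61 m.
Hydraulic radius R = A/P = 16.01/14.61 = 1.096 m.
Manning's equation: Q = (1/n) A R^(2/3) S^(1/2) = (1/0.013) × 16.01 × 1.096^(2/3) × 0.0068^(1/2) = 108 m³/s.

Q = 108 m³/s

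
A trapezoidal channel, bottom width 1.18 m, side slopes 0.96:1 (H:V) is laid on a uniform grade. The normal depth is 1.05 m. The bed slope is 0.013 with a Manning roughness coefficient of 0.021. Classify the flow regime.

supercritical

With bottom width b = 1.18 m and side slope z = 0.96: A = (b + zy)y = (1.18 + 0.96×1.05)×1.05 = 2.297 m²; P = b + 2y√(1+z²) = 1.18 + 2×1.05×1.386 = 4.091 m.
Hydraulic radius R = A/P = 2.297/4.091 = 0.5616 m.
V = (1/n) R^(2/3) √S = (1/0.021) × 0.5616^(2/3) × √0.013 = 3.696 m/s. Hydraulic depth D_h = A/T = 2.297/3.196 = 0.7188 m.
Froude number Fr = V/√(g·D_h) = 3.696/√(9.81×0.7188) = 1.39, which is greater than 1, so the flow is supercritical.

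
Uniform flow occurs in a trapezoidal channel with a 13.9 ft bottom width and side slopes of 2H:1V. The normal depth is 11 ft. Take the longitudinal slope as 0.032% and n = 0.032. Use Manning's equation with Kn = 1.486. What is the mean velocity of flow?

V = 2.82 ft/s

With bottom width b = 13.9 ft and side slope z = 2: A = (b + zy)y = (13.9 + 2×11)×11 = 394.9 ft²; P = b + 2y√(1+z²) = 13.9 + 2×11×2.236 = 63.09 ft.
Hydraulic radius R = A/P = 394.9/63.09 = 6.259 ft.
From Manning's equation, V = (1.486/n) R^(2/3) S^(1/2) = (1.486/0.032) × 6.259^(2/3) × 0.00032^(1/2) = 2.82 ft/s.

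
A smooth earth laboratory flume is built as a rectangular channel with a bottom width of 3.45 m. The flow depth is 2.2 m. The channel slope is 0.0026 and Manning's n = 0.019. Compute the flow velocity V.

Flow area A = b·y = 3.45 × 2.2 = 7.59 m². Wetted perimeter P = b + 2y = 3.45 + 2×2.2 = 7.85 m.
Hydraulic radius R = A/P = 7.59/7.85 = 0.9669 m.
From Manning's equation, V = (1/n) R^(2/3) S^(1/2) = (1/0.019) × 0.9669^(2/3) × 0.0026^(1/2) = 2.62 m/s.

V = 2.62 m/s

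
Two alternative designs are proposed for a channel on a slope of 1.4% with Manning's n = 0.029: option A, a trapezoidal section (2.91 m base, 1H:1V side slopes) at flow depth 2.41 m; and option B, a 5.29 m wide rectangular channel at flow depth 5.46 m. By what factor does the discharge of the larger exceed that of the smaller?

2.75

Channel A: With bottom width b = 2.91 m and side slope z = 1: A = (b + zy)y = (2.91 + 1×2.41)×2.41 = 12.82 m²; P = b + 2y√(1+z²) = 2.91 + 2×2.41×1.414 = 9.727 m. Hydraulic radius R = A/P = 12.82/9.727 = 1.318 m. Q_A = (1/0.029)·12.82·1.318^(2/3)·√0.014 = 62.89 m³/s.
Channel B: Flow area A = b·y = 5.29 × 5.46 = 28.88 m². Wetted perimeter P = b + 2y = 5.29 + 2×5.46 = 16.21 m. Hydraulic radius R = A/P = 28.88/16.21 = 1.782 m. Q_B = (1/0.029)·28.88·1.782^(2/3)·√0.014 = 173.2 m³/s.
The larger discharge is 173.2 m³/s and the smaller is 62.89 m³/s; the ratio is 2.75.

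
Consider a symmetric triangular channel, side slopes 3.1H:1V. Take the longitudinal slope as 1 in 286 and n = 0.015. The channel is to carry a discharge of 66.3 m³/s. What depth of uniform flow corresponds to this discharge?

Manning's equation rearranged: A R^(2/3) = nQ / (1·√S) = 0.015 × 66.3 / (√0.003497) = 16.82.
At y = 2.74 m: A R^(2/3) = 27.78 — over.
At y = 2.27 m: A R^(2/3) = 16.82 — matches.

y_n = 2.27 m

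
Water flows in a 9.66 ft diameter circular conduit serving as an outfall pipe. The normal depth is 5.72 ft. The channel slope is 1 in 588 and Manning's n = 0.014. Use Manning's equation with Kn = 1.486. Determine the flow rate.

Q = 380 ft³/s

For a circular section of diameter D = 9.66 ft at depth y = 5.72 ft, the central angle is θ = 2 arccos(1 − 2y/D) = 3.512 rad. Then A = (D²/8)(θ − sin θ) = 45.19 ft² and P = Dθ/2 = 16.96 ft.
Hydraulic radius R = A/P = 45.19/16.96 = 2.664 ft.
Manning's equation: Q = (1.486/n) A R^(2/3) S^(1/2) = (1.486/0.014) × 45.19 × 2.664^(2/3) × 0.001701^(1/2) = 380 ft³/s.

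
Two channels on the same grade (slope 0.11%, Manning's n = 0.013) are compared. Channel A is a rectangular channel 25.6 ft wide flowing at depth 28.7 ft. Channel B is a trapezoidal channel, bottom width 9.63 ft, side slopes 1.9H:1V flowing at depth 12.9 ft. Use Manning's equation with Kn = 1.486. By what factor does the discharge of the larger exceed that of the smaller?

1.99

Channel A: Flow area A = b·y = 25.6 × 28.7 = 734.7 ft². Wetted perimeter P = b + 2y = 25.6 + 2×28.7 = 83 ft. Hydraulic radius R = A/P = 734.7/83 = 8.852 ft. Q_A = (1.486/0.013)·734.7·8.852^(2/3)·√0.0011 = 11920 ft³/s.
Channel B: With bottom width b = 9.63 ft and side slope z = 1.9: A = (b + zy)y = (9.63 + 1.9×12.9)×12.9 = 440.4 ft²; P = b + 2y√(1+z²) = 9.63 + 2×12.9×2.147 = 65.02 ft. Hydraulic radius R = A/P = 440.4/65.02 = 6.773 ft. Q_B = (1.486/0.013)·440.4·6.773^(2/3)·√0.0011 = 5977 ft³/s.
The larger discharge is 11920 ft³/s and the smaller is 5977 ft³/s; the ratio is 1.99.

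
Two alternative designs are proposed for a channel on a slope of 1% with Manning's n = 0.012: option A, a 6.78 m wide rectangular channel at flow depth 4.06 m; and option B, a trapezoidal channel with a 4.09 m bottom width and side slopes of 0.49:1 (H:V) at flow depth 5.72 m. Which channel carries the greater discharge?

channel B

Channel A: Flow area A = b·y = 6.78 × 4.06 = 27.53 m². Wetted perimeter P = b + 2y = 6.78 + 2×4.06 = 14.9 m. Hydraulic radius R = A/P = 27.53/14.9 = 1.847 m. Q_A = (1/0.012)·27.53·1.847^(2/3)·√0.01 = 345.4 m³/s.
Channel B: With bottom width b = 4.09 m and side slope z = 0.49: A = (b + zy)y = (4.09 + 0.49×5.72)×5.72 = 39.43 m²; P = b + 2y√(1+z²) = 4.09 + 2×5.72×1.114 = 16.83 m. Hydraulic radius R = A/P = 39.43/16.83 = 2.343 m. Q_B = (1/0.012)·39.43·2.343^(2/3)·√0.01 = 579.5 m³/s.
Q_A = 345.4 m³/s vs Q_B = 579.5 m³/s, so channel B carries more.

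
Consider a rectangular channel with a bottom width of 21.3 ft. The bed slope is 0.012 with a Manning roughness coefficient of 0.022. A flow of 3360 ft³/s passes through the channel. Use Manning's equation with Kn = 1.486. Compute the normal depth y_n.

y_n = 7.81 ft

Manning's equation rearranged: A R^(2/3) = nQ / (1.486·√S) = 0.022 × 3360 / (1.486 × √0.012) = 454.1.
Try y = 6.18 ft: A R^(2/3) = 326.7 — too small.
Try y = 7.81 ft: A R^(2/3) = 453.8 — matches.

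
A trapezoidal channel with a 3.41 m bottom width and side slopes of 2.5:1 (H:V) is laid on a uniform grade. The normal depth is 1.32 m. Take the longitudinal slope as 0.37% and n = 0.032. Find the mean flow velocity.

With bottom width b = 3.41 m and side slope z = 2.5: A = (b + zy)y = (3.41 + 2.5×1.32)×1.32 = 8.857 m²; P = b + 2y√(1+z²) = 3.41 + 2×1.32×2.693 = 10.52 m.
Hydraulic radius R = A/P = 8.857/10.52 = 0.8421 m.
From Manning's equation, V = (1/n) R^(2/3) S^(1/2) = (1/0.032) × 0.8421^(2/3) × 0.0037^(1/2) = 1.7 m/s.

V = 1.7 m/s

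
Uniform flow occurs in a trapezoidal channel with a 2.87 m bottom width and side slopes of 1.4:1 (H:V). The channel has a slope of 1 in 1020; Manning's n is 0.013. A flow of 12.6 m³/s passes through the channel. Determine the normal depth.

y_n = 1.28 m

Manning's equation rearranged: A R^(2/3) = nQ / (1·√S) = 0.013 × 12.6 / (√0.0009804) = 5.231.
At y = 0.953 m: A R^(2/3) = 3.011 — low.
At y = 1.6 m: A R^(2/3) = 8.046 — high.
At y = 1.28 m: A R^(2/3) = 5.229 — matches.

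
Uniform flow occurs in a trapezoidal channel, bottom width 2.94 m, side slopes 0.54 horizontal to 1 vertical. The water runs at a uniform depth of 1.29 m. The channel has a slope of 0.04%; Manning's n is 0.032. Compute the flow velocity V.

With bottom width b = 2.94 m and side slope z = 0.54: A = (b + zy)y = (2.94 + 0.54×1.29)×1.29 = 4.691 m²; P = b + 2y√(1+z²) = 2.94 + 2×1.29×1.136 = 5.872 m.
Hydraulic radius R = A/P = 4.691/5.872 = 0.7989 m.
From Manning's equation, V = (1/n) R^(2/3) S^(1/2) = (1/0.032) × 0.7989^(2/3) × 0.0004^(1/2) = 0.538 m/s.

V = 0.538 m/s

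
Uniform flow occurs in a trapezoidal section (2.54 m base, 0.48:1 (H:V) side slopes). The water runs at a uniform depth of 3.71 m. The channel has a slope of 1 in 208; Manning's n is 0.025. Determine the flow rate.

With bottom width b = 2.54 m and side slope z = 0.48: A = (b + zy)y = (2.54 + 0.48×3.71)×3.71 = 16.03 m²; P = b + 2y√(1+z²) = 2.54 + 2×3.71×1.109 = 10.77 m.
Hydraulic radius R = A/P = 16.03/10.77 = 1.488 m.
Manning's equation: Q = (1/n) A R^(2/3) S^(1/2) = (1/0.025) × 16.03 × 1.488^(2/3) × 0.004808^(1/2) = 58 m³/s.

Q = 58 m³/s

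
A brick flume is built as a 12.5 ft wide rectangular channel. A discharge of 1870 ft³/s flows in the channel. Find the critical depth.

y_c = 8.86 ft

For a rectangular channel, critical depth y_c = (q²/g)^(1/3) where q = Q/b = 1870/12.5 = 149.6 ft²/s.
So y_c = (149.6²/32.2)^(1/3) = 8.86 ft.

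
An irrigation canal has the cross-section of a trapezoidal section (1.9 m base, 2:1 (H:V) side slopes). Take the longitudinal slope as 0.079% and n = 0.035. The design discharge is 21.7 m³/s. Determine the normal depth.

Manning's equation rearranged: A R^(2/3) = nQ / (1·√S) = 0.035 × 21.7 / (√0.00079) = 27.02.
Try y = 3.58 m: A R^(2/3) = 48.19 — too large.
Try y = 2.09 m: A R^(2/3) = 13.78 — too small.
Try y = 2.8 m: A R^(2/3) = 26.98 — ≈ 27.02.

y_n = 2.8 m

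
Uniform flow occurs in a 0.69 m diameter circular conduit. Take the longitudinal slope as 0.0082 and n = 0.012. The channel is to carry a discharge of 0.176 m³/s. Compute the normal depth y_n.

Manning's equation rearranged: A R^(2/3) = nQ / (1·√S) = 0.012 × 0.176 / (√0.0082) = 0.02332.
Trying y = 0.252 m: A R^(2/3) = 0.033 — high.
Trying y = 0.186 m: A R^(2/3) = 0.01842 — low.
Trying y = 0.21 m: A R^(2/3) = 0.02333 — close enough.

y_n = 0.21 m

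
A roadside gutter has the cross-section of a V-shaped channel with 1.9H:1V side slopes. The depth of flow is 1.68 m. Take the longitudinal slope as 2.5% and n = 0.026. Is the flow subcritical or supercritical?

For a triangular section with side slope z = 1.9: A = zy² = 1.9×1.68² = 5.363 m²; P = 2y√(1+z²) = 2×1.68×2.147 = 7.214 m.
Hydraulic radius R = A/P = 5.363/7.214 = 0.7433 m.
V = (1/n) R^(2/3) √S = (1/0.026) × 0.7433^(2/3) × √0.025 = 4.99 m/s. Hydraulic depth D_h = A/T = 5.363/6.384 = 0.84 m.
Froude number Fr = V/√(g·D_h) = 4.99/√(9.81×0.84) = 1.74, which is greater than 1, so the flow is supercritical.

supercritical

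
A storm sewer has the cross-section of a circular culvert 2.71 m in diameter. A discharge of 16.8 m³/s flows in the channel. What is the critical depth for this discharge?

At critical depth, Q² T / (g A³) = 1, i.e. A³/T = Q²/g = 16.8²/9.81 = 28.77.
At y = 2.13 m: A³/T = 51.75 — too large.
At y = 1.37 m: A³/T = 9.232 — too small.
At y = 1.84 m: A³/T = 28.65 — ≈ 28.77.

y_c = 1.84 m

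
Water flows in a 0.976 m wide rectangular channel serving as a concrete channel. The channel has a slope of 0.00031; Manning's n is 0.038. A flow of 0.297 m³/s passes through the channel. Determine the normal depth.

Manning's equation rearranged: A R^(2/3) = nQ / (1·√S) = 0.038 × 0.297 / (√0.00031) = 0.641.
Trying y = 0.931 m: A R^(2/3) = 0.4253 — too small.
Trying y = 1.31 m: A R^(2/3) = 0.6417 — close enough.

y_n = 1.31 m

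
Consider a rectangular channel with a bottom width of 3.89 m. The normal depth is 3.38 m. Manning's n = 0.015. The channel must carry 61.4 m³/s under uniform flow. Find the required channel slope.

S = 0.0037

Flow area A = b·y = 3.89 × 3.38 = 13.15 m². Wetted perimeter P = b + 2y = 3.89 + 2×3.38 = 10.65 m.
Hydraulic radius R = A/P = 13.15/10.65 = 1.235 m.
From Manning's equation, S = [nQ / (1 A R^(2/3))]² = [0.015 × 61.4 / (1 × 13.15 × 1.235^(2/3))]² = 0.0037.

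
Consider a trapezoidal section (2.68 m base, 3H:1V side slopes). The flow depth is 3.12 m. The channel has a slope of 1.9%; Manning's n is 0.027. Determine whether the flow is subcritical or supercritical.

supercritical

With bottom width b = 2.68 m and side slope z = 3: A = (b + zy)y = (2.68 + 3×3.12)×3.12 = 37.56 m²; P = b + 2y√(1+z²) = 2.68 + 2×3.12×3.162 = 22.41 m.
Hydraulic radius R = A/P = 37.56/22.41 = 1.676 m.
V = (1/n) R^(2/3) √S = (1/0.027) × 1.676^(2/3) × √0.019 = 7.203 m/s. Hydraulic depth D_h = A/T = 37.56/21.4 = 1.755 m.
Froude number Fr = V/√(g·D_h) = 7.203/√(9.81×1.755) = 1.74, which is greater than 1, so the flow is supercritical.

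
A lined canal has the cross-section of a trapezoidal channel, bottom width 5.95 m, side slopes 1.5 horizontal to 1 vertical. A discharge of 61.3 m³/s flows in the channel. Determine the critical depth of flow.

At critical depth, Q² T / (g A³) = 1, i.e. A³/T = Q²/g = 61.3²/9.81 = 383.
At y = 2.19 m: A³/T = 660.8 — over.
At y = 1.46 m: A³/T = 162.5 — short.
At y = 1.87 m: A³/T = 379.6 — ≈ 383.

y_c = 1.87 m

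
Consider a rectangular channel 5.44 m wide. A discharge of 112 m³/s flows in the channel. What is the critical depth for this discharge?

y_c = 3.51 m

For a rectangular channel, critical depth y_c = (q²/g)^(1/3) where q = Q/b = 112/5.44 = 20.59 m²/s.
So y_c = (20.59²/9.81)^(1/3) = 3.51 m.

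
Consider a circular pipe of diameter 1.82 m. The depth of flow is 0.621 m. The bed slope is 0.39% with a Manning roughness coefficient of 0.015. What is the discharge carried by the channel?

For a circular section of diameter D = 1.82 m at depth y = 0.621 m, the central angle is θ = 2 arccos(1 − 2y/D) = 2.495 rad. Then A = (D²/8)(θ − sin θ) = 0.7838 m² and P = Dθ/2 = 2.271 m.
Hydraulic radius R = A/P = 0.7838/2.271 = 0.3452 m.
Manning's equation: Q = (1/n) A R^(2/3) S^(1/2) = (1/0.015) × 0.7838 × 0.3452^(2/3) × 0.0039^(1/2) = 1.61 m³/s.

Q = 1.61 m³/s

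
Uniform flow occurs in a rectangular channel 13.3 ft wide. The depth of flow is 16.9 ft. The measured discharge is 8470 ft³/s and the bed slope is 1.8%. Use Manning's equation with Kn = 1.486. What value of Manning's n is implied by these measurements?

Flow area A = b·y = 13.3 × 16.9 = 224.8 ft². Wetted perimeter P = b + 2y = 13.3 + 2×16.9 = 47.1 ft.
Hydraulic radius R = A/P = 224.8/47.1 = 4.772 ft.
Rearranging Manning's equation: n = (1.486/Q) A R^(2/3) S^(1/2) = (1.486/8470) × 224.8 × 4.772^(2/3) × √0.018 = 0.015.

n = 0.015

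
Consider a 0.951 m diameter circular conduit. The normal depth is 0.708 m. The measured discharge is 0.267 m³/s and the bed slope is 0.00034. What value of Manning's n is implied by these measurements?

n = 0.017

For a circular section of diameter D = 0.951 m at depth y = 0.708 m, the central angle is θ = 2 arccos(1 − 2y/D) = 4.163 rad. Then A = (D²/8)(θ − sin θ) = 0.5671 m² and P = Dθ/2 = 1.98 m.
Hydraulic radius R = A/P = 0.5671/1.98 = 0.2865 m.
Rearranging Manning's equation: n = (1/Q) A R^(2/3) S^(1/2) = (1/0.267) × 0.5671 × 0.2865^(2/3) × √0.00034 = 0.017.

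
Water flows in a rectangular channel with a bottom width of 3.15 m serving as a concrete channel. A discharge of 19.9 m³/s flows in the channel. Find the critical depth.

y_c = 1.6 m

For a rectangular channel, critical depth y_c = (q²/g)^(1/3) where q = Q/b = 19.9/3.15 = 6.317 m²/s.
So y_c = (6.317²/9.81)^(1/3) = 1.6 m.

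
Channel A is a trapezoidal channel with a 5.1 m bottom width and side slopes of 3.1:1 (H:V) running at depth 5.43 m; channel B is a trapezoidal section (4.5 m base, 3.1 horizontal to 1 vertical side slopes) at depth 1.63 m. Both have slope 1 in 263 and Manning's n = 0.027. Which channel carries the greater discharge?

channel A

Channel A: With bottom width b = 5.1 m and side slope z = 3.1: A = (b + zy)y = (5.1 + 3.1×5.43)×5.43 = 119.1 m²; P = b + 2y√(1+z²) = 5.1 + 2×5.43×3.257 = 40.47 m. Hydraulic radius R = A/P = 119.1/40.47 = 2.943 m. Q_A = (1/0.027)·119.1·2.943^(2/3)·√0.003802 = 558.5 m³/s.
Channel B: With bottom width b = 4.5 m and side slope z = 3.1: A = (b + zy)y = (4.5 + 3.1×1.63)×1.63 = 15.57 m²; P = b + 2y√(1+z²) = 4.5 + 2×1.63×3.257 = 15.12 m. Hydraulic radius R = A/P = 15.57/15.12 = 1.03 m. Q_B = (1/0.027)·15.57·1.03^(2/3)·√0.003802 = 36.27 m³/s.
Q_A = 558.5 m³/s vs Q_B = 36.27 m³/s, so channel A carries more.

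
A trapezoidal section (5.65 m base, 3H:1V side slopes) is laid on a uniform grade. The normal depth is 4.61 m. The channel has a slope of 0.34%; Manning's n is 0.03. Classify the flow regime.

subcritical

With bottom width b = 5.65 m and side slope z = 3: A = (b + zy)y = (5.65 + 3×4.61)×4.61 = 89.8 m²; P = b + 2y√(1+z²) = 5.65 + 2×4.61×3.162 = 34.81 m.
Hydraulic radius R = A/P = 89.8/34.81 = 2.58 m.
V = (1/n) R^(2/3) √S = (1/0.03) × 2.58^(2/3) × √0.0034 = 3.656 m/s. Hydraulic depth D_h = A/T = 89.8/33.31 = 2.696 m.
Froude number Fr = V/√(g·D_h) = 3.656/√(9.81×2.696) = 0.711, which is less than 1, so the flow is subcritical.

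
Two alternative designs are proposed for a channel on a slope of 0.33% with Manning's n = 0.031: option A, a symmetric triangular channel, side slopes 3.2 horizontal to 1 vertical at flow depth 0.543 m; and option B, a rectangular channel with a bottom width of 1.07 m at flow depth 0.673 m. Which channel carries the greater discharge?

Channel A: For a triangular section with side slope z = 3.2: A = zy² = 3.2×0.543² = 0.9435 m²; P = 2y√(1+z²) = 2×0.543×3.353 = 3.641 m. Hydraulic radius R = A/P = 0.9435/3.641 = 0.2591 m. Q_A = (1/0.031)·0.9435·0.2591^(2/3)·√0.0033 = 0.7107 m³/s.
Channel B: Flow area A = b·y = 1.07 × 0.673 = 0.7201 m². Wetted perimeter P = b + 2y = 1.07 + 2×0.673 = 2.416 m. Hydraulic radius R = A/P = 0.7201/2.416 = 0.2981 m. Q_B = (1/0.031)·0.7201·0.2981^(2/3)·√0.0033 = 0.5954 m³/s.
Q_A = 0.7107 m³/s vs Q_B = 0.5954 m³/s, so channel A carries more.

channel A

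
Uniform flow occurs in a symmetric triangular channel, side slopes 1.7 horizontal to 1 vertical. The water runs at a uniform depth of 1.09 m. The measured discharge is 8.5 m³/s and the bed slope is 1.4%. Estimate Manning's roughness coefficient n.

For a triangular section with side slope z = 1.7: A = zy² = 1.7×1.09² = 2.02 m²; P = 2y√(1+z²) = 2×1.09×1.972 = 4.3 m.
Hydraulic radius R = A/P = 2.02/4.3 = 0.4698 m.
Rearranging Manning's equation: n = (1/Q) A R^(2/3) S^(1/2) = (1/8.5) × 2.02 × 0.4698^(2/3) × √0.014 = 0.017.

n = 0.017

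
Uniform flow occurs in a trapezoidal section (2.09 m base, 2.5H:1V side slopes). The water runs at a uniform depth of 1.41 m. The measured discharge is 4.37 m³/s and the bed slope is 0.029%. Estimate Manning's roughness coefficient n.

n = 0.027

With bottom width b = 2.09 m and side slope z = 2.5: A = (b + zy)y = (2.09 + 2.5×1.41)×1.41 = 7.917 m²; P = b + 2y√(1+z²) = 2.09 + 2×1.41×2.693 = 9.683 m.
Hydraulic radius R = A/P = 7.917/9.683 = 0.8176 m.
Rearranging Manning's equation: n = (1/Q) A R^(2/3) S^(1/2) = (1/4.37) × 7.917 × 0.8176^(2/3) × √0.00029 = 0.027.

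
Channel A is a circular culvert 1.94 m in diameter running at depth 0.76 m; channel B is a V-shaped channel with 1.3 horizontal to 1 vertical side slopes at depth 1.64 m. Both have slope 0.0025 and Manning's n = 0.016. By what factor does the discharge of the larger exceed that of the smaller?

Channel A: For a circular section of diameter D = 1.94 m at depth y = 0.76 m, the central angle is θ = 2 arccos(1 − 2y/D) = 2.705 rad. Then A = (D²/8)(θ − sin θ) = 1.074 m² and P = Dθ/2 = 2.624 m. Hydraulic radius R = A/P = 1.074/2.624 = 0.4092 m. Q_A = (1/0.016)·1.074·0.4092^(2/3)·√0.0025 = 1.85 m³/s.
Channel B: For a triangular section with side slope z = 1.3: A = zy² = 1.3×1.64² = 3.496 m²; P = 2y√(1+z²) = 2×1.64×1.64 = 5.38 m. Hydraulic radius R = A/P = 3.496/5.38 = 0.65 m. Q_B = (1/0.016)·3.496·0.65^(2/3)·√0.0025 = 8.199 m³/s.
The larger discharge is 8.199 m³/s and the smaller is 1.85 m³/s; the ratio is 4.43.

4.43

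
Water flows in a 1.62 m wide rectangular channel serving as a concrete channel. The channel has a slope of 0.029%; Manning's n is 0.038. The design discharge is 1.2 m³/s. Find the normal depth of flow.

Manning's equation rearranged: A R^(2/3) = nQ / (1·√S) = 0.038 × 1.2 / (√0.00029) = 2.678.
Try y = 1.94 m: A R^(2/3) = 2.164 — too small.
Try y = 2.32 m: A R^(2/3) = 2.675 — matches.

y_n = 2.32 m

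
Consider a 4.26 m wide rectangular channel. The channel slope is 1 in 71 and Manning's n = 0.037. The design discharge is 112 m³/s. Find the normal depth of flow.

Manning's equation rearranged: A R^(2/3) = nQ / (1·√S) = 0.037 × 112 / (√0.01408) = 34.92.
Try y = 5.32 m: A R^(2/3) = 29.97 — low.
Try y = 7.43 m: A R^(2/3) = 44.29 — high.
Try y = 6.05 m: A R^(2/3) = 34.89 — close enough.

y_n = 6.05 m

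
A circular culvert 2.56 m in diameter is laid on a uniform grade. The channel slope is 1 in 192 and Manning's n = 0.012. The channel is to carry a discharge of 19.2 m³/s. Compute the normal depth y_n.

Manning's equation rearranged: A R^(2/3) = nQ / (1·√S) = 0.012 × 19.2 / (√0.005208) = 3.193.
Trying y = 2 m: A R^(2/3) = 3.647 — high.
Trying y = 1.79 m: A R^(2/3) = 3.196 — matches.

y_n = 1.79 m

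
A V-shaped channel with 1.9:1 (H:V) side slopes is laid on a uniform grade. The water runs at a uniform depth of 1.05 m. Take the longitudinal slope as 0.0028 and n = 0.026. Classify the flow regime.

For a triangular section with side slope z = 1.9: A = zy² = 1.9×1.05² = 2.095 m²; P = 2y√(1+z²) = 2×1.05×2.147 = 4.509 m.
Hydraulic radius R = A/P = 2.095/4.509 = 0.4646 m.
V = (1/n) R^(2/3) √S = (1/0.026) × 0.4646^(2/3) × √0.0028 = 1.221 m/s. Hydraulic depth D_h = A/T = 2.095/3.99 = 0.525 m.
Froude number Fr = V/√(g·D_h) = 1.221/√(9.81×0.525) = 0.538, which is less than 1, so the flow is subcritical.

subcritical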